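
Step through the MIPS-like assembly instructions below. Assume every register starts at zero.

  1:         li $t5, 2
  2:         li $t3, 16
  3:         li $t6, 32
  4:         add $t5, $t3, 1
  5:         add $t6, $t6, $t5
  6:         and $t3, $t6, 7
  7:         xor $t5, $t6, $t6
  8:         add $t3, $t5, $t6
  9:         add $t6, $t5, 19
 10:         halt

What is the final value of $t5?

0

$t5=2
$t3=16
$t6=32
$t5=16+1=17
$t6=32+17=49
$t3=49&7=1
$t5=49^49=0
$t3=0+49=49
$t6=0+19=19
halt.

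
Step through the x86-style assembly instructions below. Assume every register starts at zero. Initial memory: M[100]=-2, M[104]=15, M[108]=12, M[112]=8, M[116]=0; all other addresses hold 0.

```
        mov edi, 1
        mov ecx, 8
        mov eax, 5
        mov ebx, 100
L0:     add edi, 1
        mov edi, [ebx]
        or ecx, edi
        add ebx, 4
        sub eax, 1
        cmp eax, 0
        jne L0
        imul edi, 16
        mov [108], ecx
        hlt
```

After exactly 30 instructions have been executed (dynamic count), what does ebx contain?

116

mov edi, 1 → edi=1
mov ecx, 8 → ecx=8
mov eax, 5 → eax=5
mov ebx, 100 → ebx=100
add edi, 1 → edi=1+1=2
mov edi, [ebx] → edi=M[100]=-2
or ecx, edi → ecx=8|(-2)=-2
add ebx, 4 → ebx=100+4=104
sub eax, 1 → eax=5-1=4
cmp eax, 0  (cmp 4,0)
jne L0: taken
add edi, 1 → edi=(-2)+1=-1
mov edi, [ebx] → edi=M[104]=15
or ecx, edi → ecx=(-2)|15=-1
add ebx, 4 → ebx=104+4=108
sub eax, 1 → eax=4-1=3
cmp eax, 0  (cmp 3,0)
jne L0: taken
add edi, 1 → edi=15+1=16
mov edi, [ebx] → edi=M[108]=12
or ecx, edi → ecx=(-1)|12=-1
add ebx, 4 → ebx=108+4=112
sub eax, 1 → eax=3-1=2
cmp eax, 0  (cmp 2,0)
jne L0: taken
add edi, 1 → edi=12+1=13
mov edi, [ebx] → edi=M[112]=8
or ecx, edi → ecx=(-1)|8=-1
add ebx, 4 → ebx=112+4=116
sub eax, 1 → eax=2-1=1
After step 30: ebx = 116.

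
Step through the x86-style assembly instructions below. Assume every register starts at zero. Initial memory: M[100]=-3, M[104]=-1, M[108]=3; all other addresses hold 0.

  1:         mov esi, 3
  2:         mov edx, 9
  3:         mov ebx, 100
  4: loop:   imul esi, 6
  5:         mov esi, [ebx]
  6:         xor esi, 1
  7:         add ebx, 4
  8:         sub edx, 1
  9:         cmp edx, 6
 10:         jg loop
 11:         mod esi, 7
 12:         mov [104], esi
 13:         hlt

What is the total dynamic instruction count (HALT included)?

27

esi=3
edx=9
ebx=100
esi=3*6=18
esi=M[100]=-3
esi=(-3)^1=-4
ebx=100+4=104
edx=9-1=8
cmp edx, 6  (cmp 8,6)
jg loop: taken
esi=(-4)*6=-24
esi=M[104]=-1
esi=(-1)^1=-2
ebx=104+4=108
edx=8-1=7
cmp edx, 6  (cmp 7,6)
jg loop: taken
esi=(-2)*6=-12
esi=M[108]=3
esi=3^1=2
ebx=108+4=112
edx=7-1=6
cmp edx, 6  (cmp 6,6)
jg loop: not taken
esi=2%7=2
mov [104], esi → M[104]=2
halt.
Total executed instructions: 27.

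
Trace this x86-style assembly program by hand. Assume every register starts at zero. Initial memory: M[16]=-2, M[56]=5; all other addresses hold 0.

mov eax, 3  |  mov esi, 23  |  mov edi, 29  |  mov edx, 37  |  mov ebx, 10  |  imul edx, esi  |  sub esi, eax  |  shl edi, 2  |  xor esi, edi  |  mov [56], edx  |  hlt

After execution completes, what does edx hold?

851

eax=3
esi=23
edi=29
edx=37
ebx=10
edx=37*23=851
esi=23-3=20
edi=29<<2=116
esi=20^116=96
mov [56], edx → M[56]=851
halt.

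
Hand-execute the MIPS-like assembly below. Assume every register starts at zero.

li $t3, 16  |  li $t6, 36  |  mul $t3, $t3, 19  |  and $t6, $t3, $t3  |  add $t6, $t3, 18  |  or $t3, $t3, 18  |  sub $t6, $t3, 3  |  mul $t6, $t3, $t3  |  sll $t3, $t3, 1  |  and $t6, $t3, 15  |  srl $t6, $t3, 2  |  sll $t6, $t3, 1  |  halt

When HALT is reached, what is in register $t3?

612

after li $t3, 16: $t3=16
after li $t6, 36: $t6=36
after mul $t3, $t3, 19: $t3=16*19=304
after and $t6, $t3, $t3: $t6=304&304=304
after add $t6, $t3, 18: $t6=304+18=322
after or $t3, $t3, 18: $t3=304|18=306
after sub $t6, $t3, 3: $t6=306-3=303
after mul $t6, $t3, $t3: $t6=306*306=93636
after sll $t3, $t3, 1: $t3=306<<1=612
after and $t6, $t3, 15: $t6=612&15=4
after srl $t6, $t3, 2: $t6=612>>2=153
after sll $t6, $t3, 1: $t6=612<<1=1224
halt.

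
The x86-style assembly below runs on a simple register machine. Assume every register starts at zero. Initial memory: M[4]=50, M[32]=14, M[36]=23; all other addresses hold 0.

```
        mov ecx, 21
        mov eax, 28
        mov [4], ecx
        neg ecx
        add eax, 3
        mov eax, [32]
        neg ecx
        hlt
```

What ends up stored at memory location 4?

21

mov ecx, 21 → ecx=21
mov eax, 28 → eax=28
mov [4], ecx → M[4]=21
neg ecx → ecx=-(21)=-21
add eax, 3 → eax=28+3=31
mov eax, [32] → eax=M[32]=14
neg ecx → ecx=-(-21)=21
halt.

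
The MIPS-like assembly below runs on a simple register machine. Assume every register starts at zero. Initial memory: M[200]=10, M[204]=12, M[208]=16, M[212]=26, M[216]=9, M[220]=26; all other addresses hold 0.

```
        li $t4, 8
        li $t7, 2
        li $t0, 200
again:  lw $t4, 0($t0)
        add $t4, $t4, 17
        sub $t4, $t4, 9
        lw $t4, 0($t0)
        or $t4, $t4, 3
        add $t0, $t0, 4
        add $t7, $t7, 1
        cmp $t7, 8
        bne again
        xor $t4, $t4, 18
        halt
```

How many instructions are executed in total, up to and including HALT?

59

$t4=8
$t7=2
$t0=200
$t4=M[200]=10
$t4=10+17=27
$t4=27-9=18
$t4=M[200]=10
$t4=10|3=11
$t0=200+4=204
$t7=2+1=3
cmp $t7, 8  (cmp 3,8)
bne again: taken
$t4=M[204]=12
$t4=12+17=29
$t4=29-9=20
$t4=M[204]=12
$t4=12|3=15
$t0=204+4=208
$t7=3+1=4
cmp $t7, 8  (cmp 4,8)
bne again: taken
$t4=M[208]=16
$t4=16+17=33
$t4=33-9=24
$t4=M[208]=16
$t4=16|3=19
$t0=208+4=212
$t7=4+1=5
cmp $t7, 8  (cmp 5,8)
bne again: taken
$t4=M[212]=26
$t4=26+17=43
$t4=43-9=34
$t4=M[212]=26
$t4=26|3=27
$t0=212+4=216
$t7=5+1=6
cmp $t7, 8  (cmp 6,8)
bne again: taken
$t4=M[216]=9
$t4=9+17=26
$t4=26-9=17
$t4=M[216]=9
$t4=9|3=11
$t0=216+4=220
$t7=6+1=7
cmp $t7, 8  (cmp 7,8)
bne again: taken
$t4=M[220]=26
$t4=26+17=43
$t4=43-9=34
$t4=M[220]=26
$t4=26|3=27
$t0=220+4=224
$t7=7+1=8
cmp $t7, 8  (cmp 8,8)
bne again: not taken
$t4=27^18=9
halt.
Total executed instructions: 59.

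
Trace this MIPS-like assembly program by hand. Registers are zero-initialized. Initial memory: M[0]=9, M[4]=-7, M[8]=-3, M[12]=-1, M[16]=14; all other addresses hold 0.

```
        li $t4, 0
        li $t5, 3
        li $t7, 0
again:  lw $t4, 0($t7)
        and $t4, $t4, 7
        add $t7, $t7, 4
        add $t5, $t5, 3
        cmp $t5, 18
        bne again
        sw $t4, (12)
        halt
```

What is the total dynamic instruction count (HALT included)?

after li $t4, 0: $t4=0
after li $t5, 3: $t5=3
after li $t7, 0: $t7=0
after lw $t4, 0($t7): $t4=M[0]=9
after and $t4, $t4, 7: $t4=9&7=1
after add $t7, $t7, 4: $t7=0+4=4
after add $t5, $t5, 3: $t5=3+3=6
cmp $t5, 18  (cmp 6,18)
bne again: taken
after lw $t4, 0($t7): $t4=M[4]=-7
after and $t4, $t4, 7: $t4=(-7)&7=1
after add $t7, $t7, 4: $t7=4+4=8
after add $t5, $t5, 3: $t5=6+3=9
cmp $t5, 18  (cmp 9,18)
bne again: taken
after lw $t4, 0($t7): $t4=M[8]=-3
after and $t4, $t4, 7: $t4=(-3)&7=5
after add $t7, $t7, 4: $t7=8+4=12
after add $t5, $t5, 3: $t5=9+3=12
cmp $t5, 18  (cmp 12,18)
bne again: taken
after lw $t4, 0($t7): $t4=M[12]=-1
after and $t4, $t4, 7: $t4=(-1)&7=7
after add $t7, $t7, 4: $t7=12+4=16
after add $t5, $t5, 3: $t5=12+3=15
cmp $t5, 18  (cmp 15,18)
bne again: taken
after lw $t4, 0($t7): $t4=M[16]=14
after and $t4, $t4, 7: $t4=14&7=6
after add $t7, $t7, 4: $t7=16+4=20
after add $t5, $t5, 3: $t5=15+3=18
cmp $t5, 18  (cmp 18,18)
bne again: not taken
sw $t4, (12) → M[12]=6
halt.
Total executed instructions: 35.

35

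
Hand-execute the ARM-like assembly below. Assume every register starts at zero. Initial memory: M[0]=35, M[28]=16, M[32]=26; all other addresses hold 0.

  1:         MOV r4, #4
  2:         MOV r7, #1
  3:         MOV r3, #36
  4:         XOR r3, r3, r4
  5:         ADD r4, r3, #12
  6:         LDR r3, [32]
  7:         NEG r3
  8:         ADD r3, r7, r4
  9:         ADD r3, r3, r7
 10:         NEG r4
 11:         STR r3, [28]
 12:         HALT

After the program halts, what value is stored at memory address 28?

46

MOV r4, #4 → r4=4
MOV r7, #1 → r7=1
MOV r3, #36 → r3=36
XOR r3, r3, r4 → r3=36^4=32
ADD r4, r3, #12 → r4=32+12=44
LDR r3, [32] → r3=M[32]=26
NEG r3 → r3=-(26)=-26
ADD r3, r7, r4 → r3=1+44=45
ADD r3, r3, r7 → r3=45+1=46
NEG r4 → r4=-(44)=-44
STR r3, [28] → M[28]=46
halt.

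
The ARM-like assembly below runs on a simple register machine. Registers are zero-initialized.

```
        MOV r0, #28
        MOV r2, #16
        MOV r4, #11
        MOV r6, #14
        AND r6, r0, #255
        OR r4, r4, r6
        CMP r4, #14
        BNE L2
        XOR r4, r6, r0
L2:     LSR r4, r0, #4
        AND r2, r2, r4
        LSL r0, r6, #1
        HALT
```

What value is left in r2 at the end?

r0=28
r2=16
r4=11
r6=14
r6=28&255=28
r4=11|28=31
CMP r4, #14  (cmp 31,14)
BNE L2: taken
r4=28>>4=1
r2=16&1=0
r0=28<<1=56
halt.

0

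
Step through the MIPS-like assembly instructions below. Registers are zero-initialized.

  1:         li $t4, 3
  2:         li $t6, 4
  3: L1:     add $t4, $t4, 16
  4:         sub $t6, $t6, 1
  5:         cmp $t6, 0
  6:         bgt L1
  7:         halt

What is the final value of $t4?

$t4=3
$t6=4
$t4=3+16=19
$t6=4-1=3
cmp $t6, 0  (cmp 3,0)
bgt L1: taken
$t4=19+16=35
$t6=3-1=2
cmp $t6, 0  (cmp 2,0)
bgt L1: taken
$t4=35+16=51
$t6=2-1=1
cmp $t6, 0  (cmp 1,0)
bgt L1: taken
$t4=51+16=67
$t6=1-1=0
cmp $t6, 0  (cmp 0,0)
bgt L1: not taken
halt.

67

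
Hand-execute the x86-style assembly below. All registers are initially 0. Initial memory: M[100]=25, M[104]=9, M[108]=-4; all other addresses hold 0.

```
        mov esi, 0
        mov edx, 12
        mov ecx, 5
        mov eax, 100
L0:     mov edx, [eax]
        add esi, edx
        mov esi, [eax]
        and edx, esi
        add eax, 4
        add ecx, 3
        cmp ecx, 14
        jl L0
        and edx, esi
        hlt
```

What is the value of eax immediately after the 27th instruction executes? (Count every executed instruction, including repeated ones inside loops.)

112

mov esi, 0 → esi=0
mov edx, 12 → edx=12
mov ecx, 5 → ecx=5
mov eax, 100 → eax=100
mov edx, [eax] → edx=M[100]=25
add esi, edx → esi=0+25=25
mov esi, [eax] → esi=M[100]=25
and edx, esi → edx=25&25=25
add eax, 4 → eax=100+4=104
add ecx, 3 → ecx=5+3=8
cmp ecx, 14  (cmp 8,14)
jl L0: taken
mov edx, [eax] → edx=M[104]=9
add esi, edx → esi=25+9=34
mov esi, [eax] → esi=M[104]=9
and edx, esi → edx=9&9=9
add eax, 4 → eax=104+4=108
add ecx, 3 → ecx=8+3=11
cmp ecx, 14  (cmp 11,14)
jl L0: taken
mov edx, [eax] → edx=M[108]=-4
add esi, edx → esi=9+(-4)=5
mov esi, [eax] → esi=M[108]=-4
and edx, esi → edx=(-4)&(-4)=-4
add eax, 4 → eax=108+4=112
add ecx, 3 → ecx=11+3=14
cmp ecx, 14  (cmp 14,14)
After step 27: eax = 112.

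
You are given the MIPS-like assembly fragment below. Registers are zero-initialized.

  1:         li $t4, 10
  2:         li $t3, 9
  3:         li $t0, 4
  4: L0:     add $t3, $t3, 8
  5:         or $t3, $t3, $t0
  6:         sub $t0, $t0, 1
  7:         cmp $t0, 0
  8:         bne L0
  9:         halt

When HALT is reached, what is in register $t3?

47

$t4=10
$t3=9
$t0=4
$t3=9+8=17
$t3=17|4=21
$t0=4-1=3
cmp $t0, 0  (cmp 3,0)
bne L0: taken
$t3=21+8=29
$t3=29|3=31
$t0=3-1=2
cmp $t0, 0  (cmp 2,0)
bne L0: taken
$t3=31+8=39
$t3=39|2=39
$t0=2-1=1
cmp $t0, 0  (cmp 1,0)
bne L0: taken
$t3=39+8=47
$t3=47|1=47
$t0=1-1=0
cmp $t0, 0  (cmp 0,0)
bne L0: not taken
halt.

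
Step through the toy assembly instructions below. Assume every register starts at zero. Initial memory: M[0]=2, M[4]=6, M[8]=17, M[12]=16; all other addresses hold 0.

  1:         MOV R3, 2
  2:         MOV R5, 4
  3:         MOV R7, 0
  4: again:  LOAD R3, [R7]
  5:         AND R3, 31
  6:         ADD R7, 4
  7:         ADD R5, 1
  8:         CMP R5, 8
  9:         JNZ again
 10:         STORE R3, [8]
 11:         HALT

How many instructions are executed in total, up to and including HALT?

MOV R3, 2 → R3=2
MOV R5, 4 → R5=4
MOV R7, 0 → R7=0
LOAD R3, [R7] → R3=M[0]=2
AND R3, 31 → R3=2&31=2
ADD R7, 4 → R7=0+4=4
ADD R5, 1 → R5=4+1=5
CMP R5, 8  (cmp 5,8)
JNZ again: taken
LOAD R3, [R7] → R3=M[4]=6
AND R3, 31 → R3=6&31=6
ADD R7, 4 → R7=4+4=8
ADD R5, 1 → R5=5+1=6
CMP R5, 8  (cmp 6,8)
JNZ again: taken
LOAD R3, [R7] → R3=M[8]=17
AND R3, 31 → R3=17&31=17
ADD R7, 4 → R7=8+4=12
ADD R5, 1 → R5=6+1=7
CMP R5, 8  (cmp 7,8)
JNZ again: taken
LOAD R3, [R7] → R3=M[12]=16
AND R3, 31 → R3=16&31=16
ADD R7, 4 → R7=12+4=16
ADD R5, 1 → R5=7+1=8
CMP R5, 8  (cmp 8,8)
JNZ again: not taken
STORE R3, [8] → M[8]=16
halt.
Total executed instructions: 29.

29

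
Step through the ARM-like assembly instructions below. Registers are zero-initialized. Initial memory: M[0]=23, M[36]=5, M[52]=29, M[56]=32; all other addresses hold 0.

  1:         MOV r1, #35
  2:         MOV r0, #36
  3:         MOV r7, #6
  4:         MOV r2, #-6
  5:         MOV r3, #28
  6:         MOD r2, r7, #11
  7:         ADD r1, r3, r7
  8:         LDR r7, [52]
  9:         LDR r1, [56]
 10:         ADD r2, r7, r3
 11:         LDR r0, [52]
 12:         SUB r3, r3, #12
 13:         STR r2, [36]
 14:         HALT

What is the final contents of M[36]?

57

r1=35
r0=36
r7=6
r2=-6
r3=28
r2=6%11=6
r1=28+6=34
r7=M[52]=29
r1=M[56]=32
r2=29+28=57
r0=M[52]=29
r3=28-12=16
STR r2, [36] → M[36]=57
halt.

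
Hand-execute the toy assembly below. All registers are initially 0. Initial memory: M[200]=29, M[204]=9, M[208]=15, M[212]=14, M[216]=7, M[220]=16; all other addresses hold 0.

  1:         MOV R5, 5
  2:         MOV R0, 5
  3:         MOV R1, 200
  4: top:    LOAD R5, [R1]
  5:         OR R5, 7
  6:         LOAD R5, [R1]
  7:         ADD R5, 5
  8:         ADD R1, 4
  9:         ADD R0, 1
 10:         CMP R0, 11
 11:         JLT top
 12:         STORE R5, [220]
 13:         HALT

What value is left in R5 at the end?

21

MOV R5, 5 → R5=5
MOV R0, 5 → R0=5
MOV R1, 200 → R1=200
LOAD R5, [R1] → R5=M[200]=29
OR R5, 7 → R5=29|7=31
LOAD R5, [R1] → R5=M[200]=29
ADD R5, 5 → R5=29+5=34
ADD R1, 4 → R1=200+4=204
ADD R0, 1 → R0=5+1=6
CMP R0, 11  (cmp 6,11)
JLT top: taken
LOAD R5, [R1] → R5=M[204]=9
OR R5, 7 → R5=9|7=15
LOAD R5, [R1] → R5=M[204]=9
ADD R5, 5 → R5=9+5=14
ADD R1, 4 → R1=204+4=208
ADD R0, 1 → R0=6+1=7
CMP R0, 11  (cmp 7,11)
JLT top: taken
LOAD R5, [R1] → R5=M[208]=15
OR R5, 7 → R5=15|7=15
LOAD R5, [R1] → R5=M[208]=15
ADD R5, 5 → R5=15+5=20
ADD R1, 4 → R1=208+4=212
ADD R0, 1 → R0=7+1=8
CMP R0, 11  (cmp 8,11)
JLT top: taken
LOAD R5, [R1] → R5=M[212]=14
OR R5, 7 → R5=14|7=15
LOAD R5, [R1] → R5=M[212]=14
ADD R5, 5 → R5=14+5=19
ADD R1, 4 → R1=212+4=216
ADD R0, 1 → R0=8+1=9
CMP R0, 11  (cmp 9,11)
JLT top: taken
LOAD R5, [R1] → R5=M[216]=7
OR R5, 7 → R5=7|7=7
LOAD R5, [R1] → R5=M[216]=7
ADD R5, 5 → R5=7+5=12
ADD R1, 4 → R1=216+4=220
ADD R0, 1 → R0=9+1=10
CMP R0, 11  (cmp 10,11)
JLT top: taken
LOAD R5, [R1] → R5=M[220]=16
OR R5, 7 → R5=16|7=23
LOAD R5, [R1] → R5=M[220]=16
ADD R5, 5 → R5=16+5=21
ADD R1, 4 → R1=220+4=224
ADD R0, 1 → R0=10+1=11
CMP R0, 11  (cmp 11,11)
JLT top: not taken
STORE R5, [220] → M[220]=21
halt.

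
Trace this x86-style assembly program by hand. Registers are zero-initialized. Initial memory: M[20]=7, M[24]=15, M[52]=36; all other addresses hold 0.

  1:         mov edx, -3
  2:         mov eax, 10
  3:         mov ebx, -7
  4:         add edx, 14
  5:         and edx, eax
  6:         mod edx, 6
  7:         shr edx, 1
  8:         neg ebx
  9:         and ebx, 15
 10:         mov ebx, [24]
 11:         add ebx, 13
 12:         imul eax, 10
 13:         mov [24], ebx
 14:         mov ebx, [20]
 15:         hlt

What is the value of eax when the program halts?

edx=-3
eax=10
ebx=-7
edx=(-3)+14=11
edx=11&10=10
edx=10%6=4
edx=4>>1=2
ebx=-(-7)=7
ebx=7&15=7
ebx=M[24]=15
ebx=15+13=28
eax=10*10=100
mov [24], ebx → M[24]=28
ebx=M[20]=7
halt.

100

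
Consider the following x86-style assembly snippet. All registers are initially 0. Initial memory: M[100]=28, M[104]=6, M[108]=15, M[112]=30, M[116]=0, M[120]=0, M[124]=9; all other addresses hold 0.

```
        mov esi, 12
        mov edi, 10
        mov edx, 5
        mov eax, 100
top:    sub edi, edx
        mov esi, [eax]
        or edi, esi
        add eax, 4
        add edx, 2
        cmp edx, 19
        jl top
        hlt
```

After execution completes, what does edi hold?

-7

mov esi, 12 → esi=12
mov edi, 10 → edi=10
mov edx, 5 → edx=5
mov eax, 100 → eax=100
sub edi, edx → edi=10-5=5
mov esi, [eax] → esi=M[100]=28
or edi, esi → edi=5|28=29
add eax, 4 → eax=100+4=104
add edx, 2 → edx=5+2=7
cmp edx, 19  (cmp 7,19)
jl top: taken
sub edi, edx → edi=29-7=22
mov esi, [eax] → esi=M[104]=6
or edi, esi → edi=22|6=22
add eax, 4 → eax=104+4=108
add edx, 2 → edx=7+2=9
cmp edx, 19  (cmp 9,19)
jl top: taken
sub edi, edx → edi=22-9=13
mov esi, [eax] → esi=M[108]=15
or edi, esi → edi=13|15=15
add eax, 4 → eax=108+4=112
add edx, 2 → edx=9+2=11
cmp edx, 19  (cmp 11,19)
jl top: taken
sub edi, edx → edi=15-11=4
mov esi, [eax] → esi=M[112]=30
or edi, esi → edi=4|30=30
add eax, 4 → eax=112+4=116
add edx, 2 → edx=11+2=13
cmp edx, 19  (cmp 13,19)
jl top: taken
sub edi, edx → edi=30-13=17
mov esi, [eax] → esi=M[116]=0
or edi, esi → edi=17|0=17
add eax, 4 → eax=116+4=120
add edx, 2 → edx=13+2=15
cmp edx, 19  (cmp 15,19)
jl top: taken
sub edi, edx → edi=17-15=2
mov esi, [eax] → esi=M[120]=0
or edi, esi → edi=2|0=2
add eax, 4 → eax=120+4=124
add edx, 2 → edx=15+2=17
cmp edx, 19  (cmp 17,19)
jl top: taken
sub edi, edx → edi=2-17=-15
mov esi, [eax] → esi=M[124]=9
or edi, esi → edi=(-15)|9=-7
add eax, 4 → eax=124+4=128
add edx, 2 → edx=17+2=19
cmp edx, 19  (cmp 19,19)
jl top: not taken
halt.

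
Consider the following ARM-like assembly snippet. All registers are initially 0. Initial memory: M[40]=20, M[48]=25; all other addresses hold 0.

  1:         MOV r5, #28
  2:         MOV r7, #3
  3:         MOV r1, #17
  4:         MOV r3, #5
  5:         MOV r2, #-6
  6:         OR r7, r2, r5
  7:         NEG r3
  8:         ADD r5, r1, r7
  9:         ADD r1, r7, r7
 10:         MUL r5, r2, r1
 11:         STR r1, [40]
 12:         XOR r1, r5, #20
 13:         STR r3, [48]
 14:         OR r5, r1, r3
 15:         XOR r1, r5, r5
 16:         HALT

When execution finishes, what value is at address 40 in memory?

r5=28
r7=3
r1=17
r3=5
r2=-6
r7=(-6)|28=-2
r3=-(5)=-5
r5=17+(-2)=15
r1=(-2)+(-2)=-4
r5=(-6)*(-4)=24
STR r1, [40] → M[40]=-4
r1=24^20=12
STR r3, [48] → M[48]=-5
r5=12|(-5)=-1
r1=(-1)^(-1)=0
halt.

-4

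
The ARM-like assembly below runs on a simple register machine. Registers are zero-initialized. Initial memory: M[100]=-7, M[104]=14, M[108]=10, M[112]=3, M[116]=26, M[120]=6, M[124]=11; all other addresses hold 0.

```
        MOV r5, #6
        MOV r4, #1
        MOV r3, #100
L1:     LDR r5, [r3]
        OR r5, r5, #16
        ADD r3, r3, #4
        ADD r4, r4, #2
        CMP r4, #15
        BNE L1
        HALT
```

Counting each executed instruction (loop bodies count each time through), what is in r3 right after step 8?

104

MOV r5, #6 → r5=6
MOV r4, #1 → r4=1
MOV r3, #100 → r3=100
LDR r5, [r3] → r5=M[100]=-7
OR r5, r5, #16 → r5=(-7)|16=-7
ADD r3, r3, #4 → r3=100+4=104
ADD r4, r4, #2 → r4=1+2=3
CMP r4, #15  (cmp 3,15)
After step 8: r3 = 104.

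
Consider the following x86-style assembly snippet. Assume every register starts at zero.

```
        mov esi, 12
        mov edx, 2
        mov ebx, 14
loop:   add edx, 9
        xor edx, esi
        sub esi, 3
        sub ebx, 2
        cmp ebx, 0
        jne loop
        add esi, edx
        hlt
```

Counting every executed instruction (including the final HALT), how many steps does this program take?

47

after mov esi, 12: esi=12
after mov edx, 2: edx=2
after mov ebx, 14: ebx=14
after add edx, 9: edx=2+9=11
after xor edx, esi: edx=11^12=7
after sub esi, 3: esi=12-3=9
after sub ebx, 2: ebx=14-2=12
cmp ebx, 0  (cmp 12,0)
jne loop: taken
after add edx, 9: edx=7+9=16
after xor edx, esi: edx=16^9=25
after sub esi, 3: esi=9-3=6
after sub ebx, 2: ebx=12-2=10
cmp ebx, 0  (cmp 10,0)
jne loop: taken
after add edx, 9: edx=25+9=34
after xor edx, esi: edx=34^6=36
after sub esi, 3: esi=6-3=3
after sub ebx, 2: ebx=10-2=8
cmp ebx, 0  (cmp 8,0)
jne loop: taken
after add edx, 9: edx=36+9=45
after xor edx, esi: edx=45^3=46
after sub esi, 3: esi=3-3=0
after sub ebx, 2: ebx=8-2=6
cmp ebx, 0  (cmp 6,0)
jne loop: taken
after add edx, 9: edx=46+9=55
after xor edx, esi: edx=55^0=55
after sub esi, 3: esi=0-3=-3
after sub ebx, 2: ebx=6-2=4
cmp ebx, 0  (cmp 4,0)
jne loop: taken
after add edx, 9: edx=55+9=64
after xor edx, esi: edx=64^(-3)=-67
after sub esi, 3: esi=(-3)-3=-6
after sub ebx, 2: ebx=4-2=2
cmp ebx, 0  (cmp 2,0)
jne loop: taken
after add edx, 9: edx=(-67)+9=-58
after xor edx, esi: edx=(-58)^(-6)=60
after sub esi, 3: esi=(-6)-3=-9
after sub ebx, 2: ebx=2-2=0
cmp ebx, 0  (cmp 0,0)
jne loop: not taken
after add esi, edx: esi=(-9)+60=51
halt.
Total executed instructions: 47.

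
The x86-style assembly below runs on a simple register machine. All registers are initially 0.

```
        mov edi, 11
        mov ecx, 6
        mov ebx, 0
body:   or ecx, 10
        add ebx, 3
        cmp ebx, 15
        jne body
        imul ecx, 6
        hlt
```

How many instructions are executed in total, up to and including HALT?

after mov edi, 11: edi=11
after mov ecx, 6: ecx=6
after mov ebx, 0: ebx=0
after or ecx, 10: ecx=6|10=14
after add ebx, 3: ebx=0+3=3
cmp ebx, 15  (cmp 3,15)
jne body: taken
after or ecx, 10: ecx=14|10=14
after add ebx, 3: ebx=3+3=6
cmp ebx, 15  (cmp 6,15)
jne body: taken
after or ecx, 10: ecx=14|10=14
after add ebx, 3: ebx=6+3=9
cmp ebx, 15  (cmp 9,15)
jne body: taken
after or ecx, 10: ecx=14|10=14
after add ebx, 3: ebx=9+3=12
cmp ebx, 15  (cmp 12,15)
jne body: taken
after or ecx, 10: ecx=14|10=14
after add ebx, 3: ebx=12+3=15
cmp ebx, 15  (cmp 15,15)
jne body: not taken
after imul ecx, 6: ecx=14*6=84
halt.
Total executed instructions: 25.

25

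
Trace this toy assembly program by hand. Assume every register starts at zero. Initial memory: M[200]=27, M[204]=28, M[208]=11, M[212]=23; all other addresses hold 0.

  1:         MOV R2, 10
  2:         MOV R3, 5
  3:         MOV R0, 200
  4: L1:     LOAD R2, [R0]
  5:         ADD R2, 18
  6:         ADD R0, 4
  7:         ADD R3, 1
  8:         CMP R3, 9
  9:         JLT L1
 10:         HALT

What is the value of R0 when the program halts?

R2=10
R3=5
R0=200
R2=M[200]=27
R2=27+18=45
R0=200+4=204
R3=5+1=6
CMP R3, 9  (cmp 6,9)
JLT L1: taken
R2=M[204]=28
R2=28+18=46
R0=204+4=208
R3=6+1=7
CMP R3, 9  (cmp 7,9)
JLT L1: taken
R2=M[208]=11
R2=11+18=29
R0=208+4=212
R3=7+1=8
CMP R3, 9  (cmp 8,9)
JLT L1: taken
R2=M[212]=23
R2=23+18=41
R0=212+4=216
R3=8+1=9
CMP R3, 9  (cmp 9,9)
JLT L1: not taken
halt.

216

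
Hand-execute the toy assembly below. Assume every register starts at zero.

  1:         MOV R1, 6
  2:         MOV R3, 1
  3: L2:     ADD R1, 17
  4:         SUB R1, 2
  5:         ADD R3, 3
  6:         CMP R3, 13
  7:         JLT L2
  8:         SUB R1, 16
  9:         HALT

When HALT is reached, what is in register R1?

R1=6
R3=1
R1=6+17=23
R1=23-2=21
R3=1+3=4
CMP R3, 13  (cmp 4,13)
JLT L2: taken
R1=21+17=38
R1=38-2=36
R3=4+3=7
CMP R3, 13  (cmp 7,13)
JLT L2: taken
R1=36+17=53
R1=53-2=51
R3=7+3=10
CMP R3, 13  (cmp 10,13)
JLT L2: taken
R1=51+17=68
R1=68-2=66
R3=10+3=13
CMP R3, 13  (cmp 13,13)
JLT L2: not taken
R1=66-16=50
halt.

50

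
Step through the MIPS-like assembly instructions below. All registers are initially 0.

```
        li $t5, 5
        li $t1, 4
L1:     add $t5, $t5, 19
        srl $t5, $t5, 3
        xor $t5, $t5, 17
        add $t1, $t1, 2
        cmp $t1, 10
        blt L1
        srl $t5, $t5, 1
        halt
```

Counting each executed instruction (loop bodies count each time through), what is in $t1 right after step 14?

8

$t5=5
$t1=4
$t5=5+19=24
$t5=24>>3=3
$t5=3^17=18
$t1=4+2=6
cmp $t1, 10  (cmp 6,10)
blt L1: taken
$t5=18+19=37
$t5=37>>3=4
$t5=4^17=21
$t1=6+2=8
cmp $t1, 10  (cmp 8,10)
blt L1: taken
After step 14: $t1 = 8.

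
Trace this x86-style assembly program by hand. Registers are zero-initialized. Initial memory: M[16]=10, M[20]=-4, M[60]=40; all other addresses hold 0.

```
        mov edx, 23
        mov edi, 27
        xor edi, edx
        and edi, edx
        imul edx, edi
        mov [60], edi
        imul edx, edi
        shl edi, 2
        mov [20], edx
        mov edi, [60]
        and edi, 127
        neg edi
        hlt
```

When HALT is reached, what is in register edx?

368

after mov edx, 23: edx=23
after mov edi, 27: edi=27
after xor edi, edx: edi=27^23=12
after and edi, edx: edi=12&23=4
after imul edx, edi: edx=23*4=92
mov [60], edi → M[60]=4
after imul edx, edi: edx=92*4=368
after shl edi, 2: edi=4<<2=16
mov [20], edx → M[20]=368
after mov edi, [60]: edi=M[60]=4
after and edi, 127: edi=4&127=4
after neg edi: edi=-(4)=-4
halt.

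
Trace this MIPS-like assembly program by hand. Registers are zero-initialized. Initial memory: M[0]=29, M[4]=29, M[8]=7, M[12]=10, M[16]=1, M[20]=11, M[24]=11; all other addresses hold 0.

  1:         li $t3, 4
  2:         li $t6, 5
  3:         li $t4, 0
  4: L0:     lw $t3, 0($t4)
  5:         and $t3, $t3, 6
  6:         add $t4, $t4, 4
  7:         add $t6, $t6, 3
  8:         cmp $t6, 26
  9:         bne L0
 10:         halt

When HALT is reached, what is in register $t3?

2

li $t3, 4 → $t3=4
li $t6, 5 → $t6=5
li $t4, 0 → $t4=0
lw $t3, 0($t4) → $t3=M[0]=29
and $t3, $t3, 6 → $t3=29&6=4
add $t4, $t4, 4 → $t4=0+4=4
add $t6, $t6, 3 → $t6=5+3=8
cmp $t6, 26  (cmp 8,26)
bne L0: taken
lw $t3, 0($t4) → $t3=M[4]=29
and $t3, $t3, 6 → $t3=29&6=4
add $t4, $t4, 4 → $t4=4+4=8
add $t6, $t6, 3 → $t6=8+3=11
cmp $t6, 26  (cmp 11,26)
bne L0: taken
lw $t3, 0($t4) → $t3=M[8]=7
and $t3, $t3, 6 → $t3=7&6=6
add $t4, $t4, 4 → $t4=8+4=12
add $t6, $t6, 3 → $t6=11+3=14
cmp $t6, 26  (cmp 14,26)
bne L0: taken
lw $t3, 0($t4) → $t3=M[12]=10
and $t3, $t3, 6 → $t3=10&6=2
add $t4, $t4, 4 → $t4=12+4=16
add $t6, $t6, 3 → $t6=14+3=17
cmp $t6, 26  (cmp 17,26)
bne L0: taken
lw $t3, 0($t4) → $t3=M[16]=1
and $t3, $t3, 6 → $t3=1&6=0
add $t4, $t4, 4 → $t4=16+4=20
add $t6, $t6, 3 → $t6=17+3=20
cmp $t6, 26  (cmp 20,26)
bne L0: taken
lw $t3, 0($t4) → $t3=M[20]=11
and $t3, $t3, 6 → $t3=11&6=2
add $t4, $t4, 4 → $t4=20+4=24
add $t6, $t6, 3 → $t6=20+3=23
cmp $t6, 26  (cmp 23,26)
bne L0: taken
lw $t3, 0($t4) → $t3=M[24]=11
and $t3, $t3, 6 → $t3=11&6=2
add $t4, $t4, 4 → $t4=24+4=28
add $t6, $t6, 3 → $t6=23+3=26
cmp $t6, 26  (cmp 26,26)
bne L0: not taken
halt.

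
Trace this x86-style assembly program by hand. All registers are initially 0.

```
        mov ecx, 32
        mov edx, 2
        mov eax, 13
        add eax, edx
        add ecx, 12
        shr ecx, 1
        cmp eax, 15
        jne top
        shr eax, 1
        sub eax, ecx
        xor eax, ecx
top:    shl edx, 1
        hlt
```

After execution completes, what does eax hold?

-25

mov ecx, 32 → ecx=32
mov edx, 2 → edx=2
mov eax, 13 → eax=13
add eax, edx → eax=13+2=15
add ecx, 12 → ecx=32+12=44
shr ecx, 1 → ecx=44>>1=22
cmp eax, 15  (cmp 15,15)
jne top: not taken
shr eax, 1 → eax=15>>1=7
sub eax, ecx → eax=7-22=-15
xor eax, ecx → eax=(-15)^22=-25
shl edx, 1 → edx=2<<1=4
halt.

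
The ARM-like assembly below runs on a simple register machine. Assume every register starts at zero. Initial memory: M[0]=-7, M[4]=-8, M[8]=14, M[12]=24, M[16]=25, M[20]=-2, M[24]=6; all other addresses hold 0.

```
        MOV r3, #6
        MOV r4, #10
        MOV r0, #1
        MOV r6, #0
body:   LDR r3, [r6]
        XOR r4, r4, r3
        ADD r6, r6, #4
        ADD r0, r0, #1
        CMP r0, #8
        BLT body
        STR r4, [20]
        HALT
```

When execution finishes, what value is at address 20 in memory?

-4

after MOV r3, #6: r3=6
after MOV r4, #10: r4=10
after MOV r0, #1: r0=1
after MOV r6, #0: r6=0
after LDR r3, [r6]: r3=M[0]=-7
after XOR r4, r4, r3: r4=10^(-7)=-13
after ADD r6, r6, #4: r6=0+4=4
after ADD r0, r0, #1: r0=1+1=2
CMP r0, #8  (cmp 2,8)
BLT body: taken
after LDR r3, [r6]: r3=M[4]=-8
after XOR r4, r4, r3: r4=(-13)^(-8)=11
after ADD r6, r6, #4: r6=4+4=8
after ADD r0, r0, #1: r0=2+1=3
CMP r0, #8  (cmp 3,8)
BLT body: taken
after LDR r3, [r6]: r3=M[8]=14
after XOR r4, r4, r3: r4=11^14=5
after ADD r6, r6, #4: r6=8+4=12
after ADD r0, r0, #1: r0=3+1=4
CMP r0, #8  (cmp 4,8)
BLT body: taken
after LDR r3, [r6]: r3=M[12]=24
after XOR r4, r4, r3: r4=5^24=29
after ADD r6, r6, #4: r6=12+4=16
after ADD r0, r0, #1: r0=4+1=5
CMP r0, #8  (cmp 5,8)
BLT body: taken
after LDR r3, [r6]: r3=M[16]=25
after XOR r4, r4, r3: r4=29^25=4
after ADD r6, r6, #4: r6=16+4=20
after ADD r0, r0, #1: r0=5+1=6
CMP r0, #8  (cmp 6,8)
BLT body: taken
after LDR r3, [r6]: r3=M[20]=-2
after XOR r4, r4, r3: r4=4^(-2)=-6
after ADD r6, r6, #4: r6=20+4=24
after ADD r0, r0, #1: r0=6+1=7
CMP r0, #8  (cmp 7,8)
BLT body: taken
after LDR r3, [r6]: r3=M[24]=6
after XOR r4, r4, r3: r4=(-6)^6=-4
after ADD r6, r6, #4: r6=24+4=28
after ADD r0, r0, #1: r0=7+1=8
CMP r0, #8  (cmp 8,8)
BLT body: not taken
STR r4, [20] → M[20]=-4
halt.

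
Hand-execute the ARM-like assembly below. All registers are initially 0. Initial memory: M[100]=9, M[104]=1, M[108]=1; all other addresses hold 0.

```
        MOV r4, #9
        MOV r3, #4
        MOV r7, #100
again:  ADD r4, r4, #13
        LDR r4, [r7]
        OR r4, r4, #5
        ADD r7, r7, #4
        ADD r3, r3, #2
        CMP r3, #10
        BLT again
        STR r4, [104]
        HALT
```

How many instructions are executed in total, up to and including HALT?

26

after MOV r4, #9: r4=9
after MOV r3, #4: r3=4
after MOV r7, #100: r7=100
after ADD r4, r4, #13: r4=9+13=22
after LDR r4, [r7]: r4=M[100]=9
after OR r4, r4, #5: r4=9|5=13
after ADD r7, r7, #4: r7=100+4=104
after ADD r3, r3, #2: r3=4+2=6
CMP r3, #10  (cmp 6,10)
BLT again: taken
after ADD r4, r4, #13: r4=13+13=26
after LDR r4, [r7]: r4=M[104]=1
after OR r4, r4, #5: r4=1|5=5
after ADD r7, r7, #4: r7=104+4=108
after ADD r3, r3, #2: r3=6+2=8
CMP r3, #10  (cmp 8,10)
BLT again: taken
after ADD r4, r4, #13: r4=5+13=18
after LDR r4, [r7]: r4=M[108]=1
after OR r4, r4, #5: r4=1|5=5
after ADD r7, r7, #4: r7=108+4=112
after ADD r3, r3, #2: r3=8+2=10
CMP r3, #10  (cmp 10,10)
BLT again: not taken
STR r4, [104] → M[104]=5
halt.
Total executed instructions: 26.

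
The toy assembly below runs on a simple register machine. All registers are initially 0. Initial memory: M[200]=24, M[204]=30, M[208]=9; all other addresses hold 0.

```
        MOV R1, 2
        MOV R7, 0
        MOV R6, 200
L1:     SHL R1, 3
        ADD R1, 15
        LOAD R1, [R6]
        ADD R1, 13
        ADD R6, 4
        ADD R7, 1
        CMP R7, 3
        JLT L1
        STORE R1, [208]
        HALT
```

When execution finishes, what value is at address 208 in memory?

22

MOV R1, 2 → R1=2
MOV R7, 0 → R7=0
MOV R6, 200 → R6=200
SHL R1, 3 → R1=2<<3=16
ADD R1, 15 → R1=16+15=31
LOAD R1, [R6] → R1=M[200]=24
ADD R1, 13 → R1=24+13=37
ADD R6, 4 → R6=200+4=204
ADD R7, 1 → R7=0+1=1
CMP R7, 3  (cmp 1,3)
JLT L1: taken
SHL R1, 3 → R1=37<<3=296
ADD R1, 15 → R1=296+15=311
LOAD R1, [R6] → R1=M[204]=30
ADD R1, 13 → R1=30+13=43
ADD R6, 4 → R6=204+4=208
ADD R7, 1 → R7=1+1=2
CMP R7, 3  (cmp 2,3)
JLT L1: taken
SHL R1, 3 → R1=43<<3=344
ADD R1, 15 → R1=344+15=359
LOAD R1, [R6] → R1=M[208]=9
ADD R1, 13 → R1=9+13=22
ADD R6, 4 → R6=208+4=212
ADD R7, 1 → R7=2+1=3
CMP R7, 3  (cmp 3,3)
JLT L1: not taken
STORE R1, [208] → M[208]=22
halt.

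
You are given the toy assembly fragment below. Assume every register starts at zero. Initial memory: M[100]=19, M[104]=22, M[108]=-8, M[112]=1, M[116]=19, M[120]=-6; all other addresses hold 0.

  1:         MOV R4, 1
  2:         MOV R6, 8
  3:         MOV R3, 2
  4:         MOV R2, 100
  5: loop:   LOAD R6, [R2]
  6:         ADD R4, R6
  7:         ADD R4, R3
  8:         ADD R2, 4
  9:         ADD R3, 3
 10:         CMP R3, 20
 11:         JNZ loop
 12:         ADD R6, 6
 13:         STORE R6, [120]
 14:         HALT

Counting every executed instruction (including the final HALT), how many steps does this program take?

49

R4=1
R6=8
R3=2
R2=100
R6=M[100]=19
R4=1+19=20
R4=20+2=22
R2=100+4=104
R3=2+3=5
CMP R3, 20  (cmp 5,20)
JNZ loop: taken
R6=M[104]=22
R4=22+22=44
R4=44+5=49
R2=104+4=108
R3=5+3=8
CMP R3, 20  (cmp 8,20)
JNZ loop: taken
R6=M[108]=-8
R4=49+(-8)=41
R4=41+8=49
R2=108+4=112
R3=8+3=11
CMP R3, 20  (cmp 11,20)
JNZ loop: taken
R6=M[112]=1
R4=49+1=50
R4=50+11=61
R2=112+4=116
R3=11+3=14
CMP R3, 20  (cmp 14,20)
JNZ loop: taken
R6=M[116]=19
R4=61+19=80
R4=80+14=94
R2=116+4=120
R3=14+3=17
CMP R3, 20  (cmp 17,20)
JNZ loop: taken
R6=M[120]=-6
R4=94+(-6)=88
R4=88+17=105
R2=120+4=124
R3=17+3=20
CMP R3, 20  (cmp 20,20)
JNZ loop: not taken
R6=(-6)+6=0
STORE R6, [120] → M[120]=0
halt.
Total executed instructions: 49.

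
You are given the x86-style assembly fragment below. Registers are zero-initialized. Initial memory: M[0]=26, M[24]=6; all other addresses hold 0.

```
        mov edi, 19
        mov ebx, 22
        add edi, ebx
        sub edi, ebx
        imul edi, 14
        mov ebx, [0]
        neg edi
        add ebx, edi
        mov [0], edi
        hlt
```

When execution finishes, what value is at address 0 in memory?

edi=19
ebx=22
edi=19+22=41
edi=41-22=19
edi=19*14=266
ebx=M[0]=26
edi=-(266)=-266
ebx=26+(-266)=-240
mov [0], edi → M[0]=-266
halt.

-266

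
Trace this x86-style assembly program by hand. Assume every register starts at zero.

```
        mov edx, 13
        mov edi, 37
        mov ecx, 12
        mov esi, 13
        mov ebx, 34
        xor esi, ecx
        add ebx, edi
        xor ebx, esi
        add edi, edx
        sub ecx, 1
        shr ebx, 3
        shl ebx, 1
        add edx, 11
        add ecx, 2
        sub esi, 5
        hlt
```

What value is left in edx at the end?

mov edx, 13 → edx=13
mov edi, 37 → edi=37
mov ecx, 12 → ecx=12
mov esi, 13 → esi=13
mov ebx, 34 → ebx=34
xor esi, ecx → esi=13^12=1
add ebx, edi → ebx=34+37=71
xor ebx, esi → ebx=71^1=70
add edi, edx → edi=37+13=50
sub ecx, 1 → ecx=12-1=11
shr ebx, 3 → ebx=70>>3=8
shl ebx, 1 → ebx=8<<1=16
add edx, 11 → edx=13+11=24
add ecx, 2 → ecx=11+2=13
sub esi, 5 → esi=1-5=-4
halt.

24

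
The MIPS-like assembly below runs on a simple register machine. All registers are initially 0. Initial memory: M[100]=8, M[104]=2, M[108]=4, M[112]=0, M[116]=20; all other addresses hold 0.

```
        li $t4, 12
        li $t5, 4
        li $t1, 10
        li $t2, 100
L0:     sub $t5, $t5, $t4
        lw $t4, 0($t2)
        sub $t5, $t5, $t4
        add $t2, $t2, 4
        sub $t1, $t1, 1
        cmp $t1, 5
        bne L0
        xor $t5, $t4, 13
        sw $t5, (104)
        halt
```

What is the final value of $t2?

after li $t4, 12: $t4=12
after li $t5, 4: $t5=4
after li $t1, 10: $t1=10
after li $t2, 100: $t2=100
after sub $t5, $t5, $t4: $t5=4-12=-8
after lw $t4, 0($t2): $t4=M[100]=8
after sub $t5, $t5, $t4: $t5=(-8)-8=-16
after add $t2, $t2, 4: $t2=100+4=104
after sub $t1, $t1, 1: $t1=10-1=9
cmp $t1, 5  (cmp 9,5)
bne L0: taken
after sub $t5, $t5, $t4: $t5=(-16)-8=-24
after lw $t4, 0($t2): $t4=M[104]=2
after sub $t5, $t5, $t4: $t5=(-24)-2=-26
after add $t2, $t2, 4: $t2=104+4=108
after sub $t1, $t1, 1: $t1=9-1=8
cmp $t1, 5  (cmp 8,5)
bne L0: taken
after sub $t5, $t5, $t4: $t5=(-26)-2=-28
after lw $t4, 0($t2): $t4=M[108]=4
after sub $t5, $t5, $t4: $t5=(-28)-4=-32
after add $t2, $t2, 4: $t2=108+4=112
after sub $t1, $t1, 1: $t1=8-1=7
cmp $t1, 5  (cmp 7,5)
bne L0: taken
after sub $t5, $t5, $t4: $t5=(-32)-4=-36
after lw $t4, 0($t2): $t4=M[112]=0
after sub $t5, $t5, $t4: $t5=(-36)-0=-36
after add $t2, $t2, 4: $t2=112+4=116
after sub $t1, $t1, 1: $t1=7-1=6
cmp $t1, 5  (cmp 6,5)
bne L0: taken
after sub $t5, $t5, $t4: $t5=(-36)-0=-36
after lw $t4, 0($t2): $t4=M[116]=20
after sub $t5, $t5, $t4: $t5=(-36)-20=-56
after add $t2, $t2, 4: $t2=116+4=120
after sub $t1, $t1, 1: $t1=6-1=5
cmp $t1, 5  (cmp 5,5)
bne L0: not taken
after xor $t5, $t4, 13: $t5=20^13=25
sw $t5, (104) → M[104]=25
halt.

120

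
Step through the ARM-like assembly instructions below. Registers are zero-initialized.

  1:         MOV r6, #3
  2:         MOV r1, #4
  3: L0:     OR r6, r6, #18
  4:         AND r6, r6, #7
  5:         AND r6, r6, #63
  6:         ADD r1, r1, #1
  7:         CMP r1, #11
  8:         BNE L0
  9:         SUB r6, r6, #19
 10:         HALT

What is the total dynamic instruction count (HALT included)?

r6=3
r1=4
r6=3|18=19
r6=19&7=3
r6=3&63=3
r1=4+1=5
CMP r1, #11  (cmp 5,11)
BNE L0: taken
r6=3|18=19
r6=19&7=3
r6=3&63=3
r1=5+1=6
CMP r1, #11  (cmp 6,11)
BNE L0: taken
r6=3|18=19
r6=19&7=3
r6=3&63=3
r1=6+1=7
CMP r1, #11  (cmp 7,11)
BNE L0: taken
r6=3|18=19
r6=19&7=3
r6=3&63=3
r1=7+1=8
CMP r1, #11  (cmp 8,11)
BNE L0: taken
r6=3|18=19
r6=19&7=3
r6=3&63=3
r1=8+1=9
CMP r1, #11  (cmp 9,11)
BNE L0: taken
r6=3|18=19
r6=19&7=3
r6=3&63=3
r1=9+1=10
CMP r1, #11  (cmp 10,11)
BNE L0: taken
r6=3|18=19
r6=19&7=3
r6=3&63=3
r1=10+1=11
CMP r1, #11  (cmp 11,11)
BNE L0: not taken
r6=3-19=-16
halt.
Total executed instructions: 46.

46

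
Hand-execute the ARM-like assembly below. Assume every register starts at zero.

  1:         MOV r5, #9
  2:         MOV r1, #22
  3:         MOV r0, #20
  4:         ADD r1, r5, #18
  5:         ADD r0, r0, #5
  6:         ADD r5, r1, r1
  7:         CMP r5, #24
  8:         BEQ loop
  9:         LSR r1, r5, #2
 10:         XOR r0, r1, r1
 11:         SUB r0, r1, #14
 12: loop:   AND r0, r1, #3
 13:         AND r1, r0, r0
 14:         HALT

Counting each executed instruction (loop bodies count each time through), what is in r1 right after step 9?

MOV r5, #9 → r5=9
MOV r1, #22 → r1=22
MOV r0, #20 → r0=20
ADD r1, r5, #18 → r1=9+18=27
ADD r0, r0, #5 → r0=20+5=25
ADD r5, r1, r1 → r5=27+27=54
CMP r5, #24  (cmp 54,24)
BEQ loop: not taken
LSR r1, r5, #2 → r1=54>>2=13
After step 9: r1 = 13.

13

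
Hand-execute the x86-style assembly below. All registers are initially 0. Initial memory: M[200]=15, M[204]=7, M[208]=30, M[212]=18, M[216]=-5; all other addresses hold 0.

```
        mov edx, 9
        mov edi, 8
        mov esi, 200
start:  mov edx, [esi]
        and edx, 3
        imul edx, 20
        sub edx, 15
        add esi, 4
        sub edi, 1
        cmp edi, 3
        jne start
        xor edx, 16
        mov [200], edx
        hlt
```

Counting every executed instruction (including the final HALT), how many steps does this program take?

edx=9
edi=8
esi=200
edx=M[200]=15
edx=15&3=3
edx=3*20=60
edx=60-15=45
esi=200+4=204
edi=8-1=7
cmp edi, 3  (cmp 7,3)
jne start: taken
edx=M[204]=7
edx=7&3=3
edx=3*20=60
edx=60-15=45
esi=204+4=208
edi=7-1=6
cmp edi, 3  (cmp 6,3)
jne start: taken
edx=M[208]=30
edx=30&3=2
edx=2*20=40
edx=40-15=25
esi=208+4=212
edi=6-1=5
cmp edi, 3  (cmp 5,3)
jne start: taken
edx=M[212]=18
edx=18&3=2
edx=2*20=40
edx=40-15=25
esi=212+4=216
edi=5-1=4
cmp edi, 3  (cmp 4,3)
jne start: taken
edx=M[216]=-5
edx=(-5)&3=3
edx=3*20=60
edx=60-15=45
esi=216+4=220
edi=4-1=3
cmp edi, 3  (cmp 3,3)
jne start: not taken
edx=45^16=61
mov [200], edx → M[200]=61
halt.
Total executed instructions: 46.

46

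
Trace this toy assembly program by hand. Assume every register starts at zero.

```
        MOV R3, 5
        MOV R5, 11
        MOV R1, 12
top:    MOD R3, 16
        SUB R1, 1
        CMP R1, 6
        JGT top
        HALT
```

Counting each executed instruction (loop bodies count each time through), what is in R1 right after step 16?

9

R3=5
R5=11
R1=12
R3=5%16=5
R1=12-1=11
CMP R1, 6  (cmp 11,6)
JGT top: taken
R3=5%16=5
R1=11-1=10
CMP R1, 6  (cmp 10,6)
JGT top: taken
R3=5%16=5
R1=10-1=9
CMP R1, 6  (cmp 9,6)
JGT top: taken
R3=5%16=5
After step 16: R1 = 9.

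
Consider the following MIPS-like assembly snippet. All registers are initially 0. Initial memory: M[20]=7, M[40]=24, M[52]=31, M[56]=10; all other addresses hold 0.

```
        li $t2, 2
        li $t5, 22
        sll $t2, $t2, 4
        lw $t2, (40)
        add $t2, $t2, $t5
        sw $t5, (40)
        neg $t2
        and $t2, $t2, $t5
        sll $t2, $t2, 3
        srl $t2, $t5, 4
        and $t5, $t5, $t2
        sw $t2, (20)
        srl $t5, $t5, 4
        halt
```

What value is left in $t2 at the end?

$t2=2
$t5=22
$t2=2<<4=32
$t2=M[40]=24
$t2=24+22=46
sw $t5, (40) → M[40]=22
$t2=-(46)=-46
$t2=(-46)&22=18
$t2=18<<3=144
$t2=22>>4=1
$t5=22&1=0
sw $t2, (20) → M[20]=1
$t5=0>>4=0
halt.

1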